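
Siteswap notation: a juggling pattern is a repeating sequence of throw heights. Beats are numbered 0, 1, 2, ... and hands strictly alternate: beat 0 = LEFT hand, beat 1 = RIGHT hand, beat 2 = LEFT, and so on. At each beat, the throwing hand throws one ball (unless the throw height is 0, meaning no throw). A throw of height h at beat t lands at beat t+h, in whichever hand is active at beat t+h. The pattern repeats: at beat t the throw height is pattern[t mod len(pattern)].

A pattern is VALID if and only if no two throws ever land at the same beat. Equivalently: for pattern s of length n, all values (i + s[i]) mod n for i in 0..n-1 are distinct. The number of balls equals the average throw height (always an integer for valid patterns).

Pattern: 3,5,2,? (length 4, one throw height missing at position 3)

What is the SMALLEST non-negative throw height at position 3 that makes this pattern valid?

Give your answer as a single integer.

Answer: 2

Derivation:
i=0: (0 + 3) mod 4 = 3
i=1: (1 + 5) mod 4 = 2
i=2: (2 + 2) mod 4 = 0
i=3: s[i]=? (unknown)
Known residues: [0, 2, 3]; need a permutation of 0..3, so missing residue r = 1
Need (3 + s) mod 4 = 1; smallest s = (1 - 3) mod 4 = 2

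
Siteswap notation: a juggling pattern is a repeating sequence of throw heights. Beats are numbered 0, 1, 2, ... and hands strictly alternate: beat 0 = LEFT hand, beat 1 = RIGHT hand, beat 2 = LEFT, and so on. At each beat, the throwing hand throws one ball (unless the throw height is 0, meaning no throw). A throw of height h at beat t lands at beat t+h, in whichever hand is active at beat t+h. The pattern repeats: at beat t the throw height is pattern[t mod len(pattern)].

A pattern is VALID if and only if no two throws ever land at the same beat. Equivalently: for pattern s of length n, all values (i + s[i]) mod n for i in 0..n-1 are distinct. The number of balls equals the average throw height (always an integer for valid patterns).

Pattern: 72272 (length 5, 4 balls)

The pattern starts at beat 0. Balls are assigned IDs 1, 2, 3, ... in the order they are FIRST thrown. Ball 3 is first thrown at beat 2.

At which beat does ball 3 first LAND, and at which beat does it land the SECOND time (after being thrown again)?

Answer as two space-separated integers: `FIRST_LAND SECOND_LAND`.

Beat 0 (L): throw ball1 h=7 -> lands@7:R; in-air after throw: [b1@7:R]
Beat 1 (R): throw ball2 h=2 -> lands@3:R; in-air after throw: [b2@3:R b1@7:R]
Beat 2 (L): throw ball3 h=2 -> lands@4:L; in-air after throw: [b2@3:R b3@4:L b1@7:R]
Beat 3 (R): throw ball2 h=7 -> lands@10:L; in-air after throw: [b3@4:L b1@7:R b2@10:L]
Beat 4 (L): throw ball3 h=2 -> lands@6:L; in-air after throw: [b3@6:L b1@7:R b2@10:L]
Beat 5 (R): throw ball4 h=7 -> lands@12:L; in-air after throw: [b3@6:L b1@7:R b2@10:L b4@12:L]
Beat 6 (L): throw ball3 h=2 -> lands@8:L; in-air after throw: [b1@7:R b3@8:L b2@10:L b4@12:L]
Ball 3: thrown@2 h=2 -> first land @4; rethrown@4 h=2 -> second land @6

Answer: 4 6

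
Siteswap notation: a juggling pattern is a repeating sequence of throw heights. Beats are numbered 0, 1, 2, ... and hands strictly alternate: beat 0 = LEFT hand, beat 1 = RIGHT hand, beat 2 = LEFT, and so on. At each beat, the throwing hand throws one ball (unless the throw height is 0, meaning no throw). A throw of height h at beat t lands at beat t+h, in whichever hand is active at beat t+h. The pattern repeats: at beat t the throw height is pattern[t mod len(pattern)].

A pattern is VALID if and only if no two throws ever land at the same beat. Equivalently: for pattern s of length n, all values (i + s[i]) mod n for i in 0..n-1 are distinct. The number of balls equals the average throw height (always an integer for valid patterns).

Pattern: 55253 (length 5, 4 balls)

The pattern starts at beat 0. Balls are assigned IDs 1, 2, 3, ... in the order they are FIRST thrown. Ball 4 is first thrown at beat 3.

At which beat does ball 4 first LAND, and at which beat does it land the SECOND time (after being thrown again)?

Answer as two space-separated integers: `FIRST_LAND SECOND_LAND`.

Beat 0 (L): throw ball1 h=5 -> lands@5:R; in-air after throw: [b1@5:R]
Beat 1 (R): throw ball2 h=5 -> lands@6:L; in-air after throw: [b1@5:R b2@6:L]
Beat 2 (L): throw ball3 h=2 -> lands@4:L; in-air after throw: [b3@4:L b1@5:R b2@6:L]
Beat 3 (R): throw ball4 h=5 -> lands@8:L; in-air after throw: [b3@4:L b1@5:R b2@6:L b4@8:L]
Beat 4 (L): throw ball3 h=3 -> lands@7:R; in-air after throw: [b1@5:R b2@6:L b3@7:R b4@8:L]
Beat 5 (R): throw ball1 h=5 -> lands@10:L; in-air after throw: [b2@6:L b3@7:R b4@8:L b1@10:L]
Beat 6 (L): throw ball2 h=5 -> lands@11:R; in-air after throw: [b3@7:R b4@8:L b1@10:L b2@11:R]
Beat 7 (R): throw ball3 h=2 -> lands@9:R; in-air after throw: [b4@8:L b3@9:R b1@10:L b2@11:R]
Beat 8 (L): throw ball4 h=5 -> lands@13:R; in-air after throw: [b3@9:R b1@10:L b2@11:R b4@13:R]
Beat 9 (R): throw ball3 h=3 -> lands@12:L; in-air after throw: [b1@10:L b2@11:R b3@12:L b4@13:R]
Beat 10 (L): throw ball1 h=5 -> lands@15:R; in-air after throw: [b2@11:R b3@12:L b4@13:R b1@15:R]
Beat 11 (R): throw ball2 h=5 -> lands@16:L; in-air after throw: [b3@12:L b4@13:R b1@15:R b2@16:L]
Beat 12 (L): throw ball3 h=2 -> lands@14:L; in-air after throw: [b4@13:R b3@14:L b1@15:R b2@16:L]
Beat 13 (R): throw ball4 h=5 -> lands@18:L; in-air after throw: [b3@14:L b1@15:R b2@16:L b4@18:L]
Ball 4: thrown@3 h=5 -> first land @8; rethrown@8 h=5 -> second land @13

Answer: 8 13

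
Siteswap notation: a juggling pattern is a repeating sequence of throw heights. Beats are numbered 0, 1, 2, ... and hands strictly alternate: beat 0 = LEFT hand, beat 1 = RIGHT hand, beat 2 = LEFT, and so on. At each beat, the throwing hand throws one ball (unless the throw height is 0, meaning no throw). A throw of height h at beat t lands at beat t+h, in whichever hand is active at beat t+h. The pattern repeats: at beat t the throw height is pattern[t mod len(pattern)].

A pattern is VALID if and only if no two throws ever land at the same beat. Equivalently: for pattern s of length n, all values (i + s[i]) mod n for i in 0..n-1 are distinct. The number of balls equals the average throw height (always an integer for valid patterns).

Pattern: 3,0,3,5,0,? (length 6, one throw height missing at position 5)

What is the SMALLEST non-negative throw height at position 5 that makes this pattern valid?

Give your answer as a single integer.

Answer: 1

Derivation:
i=0: (0 + 3) mod 6 = 3
i=1: (1 + 0) mod 6 = 1
i=2: (2 + 3) mod 6 = 5
i=3: (3 + 5) mod 6 = 2
i=4: (4 + 0) mod 6 = 4
i=5: s[i]=? (unknown)
Known residues: [1, 2, 3, 4, 5]; need a permutation of 0..5, so missing residue r = 0
Need (5 + s) mod 6 = 0; smallest s = (0 - 5) mod 6 = 1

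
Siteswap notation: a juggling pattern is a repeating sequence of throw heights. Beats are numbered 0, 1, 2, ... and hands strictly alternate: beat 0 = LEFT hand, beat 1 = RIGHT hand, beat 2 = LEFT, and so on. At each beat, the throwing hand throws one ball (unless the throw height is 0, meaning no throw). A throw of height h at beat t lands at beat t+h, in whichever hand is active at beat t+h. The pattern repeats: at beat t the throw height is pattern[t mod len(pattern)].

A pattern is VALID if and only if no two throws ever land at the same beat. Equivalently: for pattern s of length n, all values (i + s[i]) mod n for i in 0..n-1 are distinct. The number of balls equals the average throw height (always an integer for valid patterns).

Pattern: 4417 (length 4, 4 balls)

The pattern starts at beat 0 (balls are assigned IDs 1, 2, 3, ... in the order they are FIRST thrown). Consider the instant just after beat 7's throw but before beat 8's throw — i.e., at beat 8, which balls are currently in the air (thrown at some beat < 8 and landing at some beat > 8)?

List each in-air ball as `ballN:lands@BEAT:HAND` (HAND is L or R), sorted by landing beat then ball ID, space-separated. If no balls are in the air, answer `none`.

Answer: ball2:lands@9:R ball3:lands@10:L ball4:lands@14:L

Derivation:
Beat 0 (L): throw ball1 h=4 -> lands@4:L; in-air after throw: [b1@4:L]
Beat 1 (R): throw ball2 h=4 -> lands@5:R; in-air after throw: [b1@4:L b2@5:R]
Beat 2 (L): throw ball3 h=1 -> lands@3:R; in-air after throw: [b3@3:R b1@4:L b2@5:R]
Beat 3 (R): throw ball3 h=7 -> lands@10:L; in-air after throw: [b1@4:L b2@5:R b3@10:L]
Beat 4 (L): throw ball1 h=4 -> lands@8:L; in-air after throw: [b2@5:R b1@8:L b3@10:L]
Beat 5 (R): throw ball2 h=4 -> lands@9:R; in-air after throw: [b1@8:L b2@9:R b3@10:L]
Beat 6 (L): throw ball4 h=1 -> lands@7:R; in-air after throw: [b4@7:R b1@8:L b2@9:R b3@10:L]
Beat 7 (R): throw ball4 h=7 -> lands@14:L; in-air after throw: [b1@8:L b2@9:R b3@10:L b4@14:L]
Beat 8 (L): throw ball1 h=4 -> lands@12:L; in-air after throw: [b2@9:R b3@10:L b1@12:L b4@14:L]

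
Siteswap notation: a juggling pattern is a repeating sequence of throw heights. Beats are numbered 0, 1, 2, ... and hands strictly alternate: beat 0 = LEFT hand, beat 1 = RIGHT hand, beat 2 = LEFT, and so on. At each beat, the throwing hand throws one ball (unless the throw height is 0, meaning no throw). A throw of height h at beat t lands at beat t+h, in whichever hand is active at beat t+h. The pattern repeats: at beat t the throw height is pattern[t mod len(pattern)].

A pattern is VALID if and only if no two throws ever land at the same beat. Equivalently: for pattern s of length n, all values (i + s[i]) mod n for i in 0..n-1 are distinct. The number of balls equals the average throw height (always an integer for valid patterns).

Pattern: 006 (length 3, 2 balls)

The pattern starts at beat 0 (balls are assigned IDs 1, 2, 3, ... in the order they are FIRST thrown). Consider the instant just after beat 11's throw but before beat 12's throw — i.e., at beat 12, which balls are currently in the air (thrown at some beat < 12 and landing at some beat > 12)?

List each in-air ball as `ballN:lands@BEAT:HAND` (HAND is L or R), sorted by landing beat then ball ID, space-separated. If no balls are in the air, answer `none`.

Beat 2 (L): throw ball1 h=6 -> lands@8:L; in-air after throw: [b1@8:L]
Beat 5 (R): throw ball2 h=6 -> lands@11:R; in-air after throw: [b1@8:L b2@11:R]
Beat 8 (L): throw ball1 h=6 -> lands@14:L; in-air after throw: [b2@11:R b1@14:L]
Beat 11 (R): throw ball2 h=6 -> lands@17:R; in-air after throw: [b1@14:L b2@17:R]

Answer: ball1:lands@14:L ball2:lands@17:R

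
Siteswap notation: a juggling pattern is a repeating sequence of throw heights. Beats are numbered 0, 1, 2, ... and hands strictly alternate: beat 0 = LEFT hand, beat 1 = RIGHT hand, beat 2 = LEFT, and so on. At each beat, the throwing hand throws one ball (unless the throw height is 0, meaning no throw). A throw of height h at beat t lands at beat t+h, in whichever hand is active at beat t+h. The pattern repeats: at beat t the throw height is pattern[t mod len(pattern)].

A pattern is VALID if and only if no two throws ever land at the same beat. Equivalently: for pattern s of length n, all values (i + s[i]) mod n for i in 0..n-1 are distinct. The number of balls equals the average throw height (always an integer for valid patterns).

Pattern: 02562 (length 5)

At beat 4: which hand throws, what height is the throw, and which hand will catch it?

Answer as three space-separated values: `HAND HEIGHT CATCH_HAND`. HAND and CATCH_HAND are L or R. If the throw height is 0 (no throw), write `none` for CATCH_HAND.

Answer: L 2 L

Derivation:
Beat 4: 4 mod 2 = 0, so hand = L
Throw height = pattern[4 mod 5] = pattern[4] = 2
Lands at beat 4+2=6, 6 mod 2 = 0, so catch hand = L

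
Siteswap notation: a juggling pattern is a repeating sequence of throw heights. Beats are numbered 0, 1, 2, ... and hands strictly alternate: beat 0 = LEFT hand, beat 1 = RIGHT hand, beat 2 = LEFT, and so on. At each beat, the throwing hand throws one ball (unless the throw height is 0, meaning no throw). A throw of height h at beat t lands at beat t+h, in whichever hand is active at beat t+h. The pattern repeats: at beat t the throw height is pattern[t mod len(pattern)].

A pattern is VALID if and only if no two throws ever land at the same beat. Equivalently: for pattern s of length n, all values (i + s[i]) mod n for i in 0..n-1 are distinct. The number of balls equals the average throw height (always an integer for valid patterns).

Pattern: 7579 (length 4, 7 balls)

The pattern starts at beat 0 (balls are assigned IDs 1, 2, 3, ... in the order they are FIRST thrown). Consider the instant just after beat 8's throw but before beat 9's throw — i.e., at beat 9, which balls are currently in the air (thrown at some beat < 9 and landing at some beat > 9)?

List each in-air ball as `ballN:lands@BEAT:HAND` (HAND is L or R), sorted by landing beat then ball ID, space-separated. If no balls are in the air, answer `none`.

Answer: ball6:lands@10:L ball5:lands@11:R ball4:lands@12:L ball2:lands@13:R ball7:lands@15:R ball1:lands@16:L

Derivation:
Beat 0 (L): throw ball1 h=7 -> lands@7:R; in-air after throw: [b1@7:R]
Beat 1 (R): throw ball2 h=5 -> lands@6:L; in-air after throw: [b2@6:L b1@7:R]
Beat 2 (L): throw ball3 h=7 -> lands@9:R; in-air after throw: [b2@6:L b1@7:R b3@9:R]
Beat 3 (R): throw ball4 h=9 -> lands@12:L; in-air after throw: [b2@6:L b1@7:R b3@9:R b4@12:L]
Beat 4 (L): throw ball5 h=7 -> lands@11:R; in-air after throw: [b2@6:L b1@7:R b3@9:R b5@11:R b4@12:L]
Beat 5 (R): throw ball6 h=5 -> lands@10:L; in-air after throw: [b2@6:L b1@7:R b3@9:R b6@10:L b5@11:R b4@12:L]
Beat 6 (L): throw ball2 h=7 -> lands@13:R; in-air after throw: [b1@7:R b3@9:R b6@10:L b5@11:R b4@12:L b2@13:R]
Beat 7 (R): throw ball1 h=9 -> lands@16:L; in-air after throw: [b3@9:R b6@10:L b5@11:R b4@12:L b2@13:R b1@16:L]
Beat 8 (L): throw ball7 h=7 -> lands@15:R; in-air after throw: [b3@9:R b6@10:L b5@11:R b4@12:L b2@13:R b7@15:R b1@16:L]
Beat 9 (R): throw ball3 h=5 -> lands@14:L; in-air after throw: [b6@10:L b5@11:R b4@12:L b2@13:R b3@14:L b7@15:R b1@16:L]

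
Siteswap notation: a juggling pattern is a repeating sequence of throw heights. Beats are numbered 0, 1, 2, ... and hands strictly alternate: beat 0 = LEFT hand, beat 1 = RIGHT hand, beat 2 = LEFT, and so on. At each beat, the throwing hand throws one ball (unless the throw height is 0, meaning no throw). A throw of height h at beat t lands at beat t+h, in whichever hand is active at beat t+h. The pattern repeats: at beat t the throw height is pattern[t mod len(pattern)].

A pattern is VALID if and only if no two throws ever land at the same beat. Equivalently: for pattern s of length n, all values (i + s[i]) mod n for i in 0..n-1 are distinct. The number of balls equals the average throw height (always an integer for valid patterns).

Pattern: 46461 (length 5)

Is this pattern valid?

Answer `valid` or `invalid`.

Answer: invalid

Derivation:
i=0: (i + s[i]) mod n = (0 + 4) mod 5 = 4
i=1: (i + s[i]) mod n = (1 + 6) mod 5 = 2
i=2: (i + s[i]) mod n = (2 + 4) mod 5 = 1
i=3: (i + s[i]) mod n = (3 + 6) mod 5 = 4
i=4: (i + s[i]) mod n = (4 + 1) mod 5 = 0
Residues: [4, 2, 1, 4, 0], distinct: False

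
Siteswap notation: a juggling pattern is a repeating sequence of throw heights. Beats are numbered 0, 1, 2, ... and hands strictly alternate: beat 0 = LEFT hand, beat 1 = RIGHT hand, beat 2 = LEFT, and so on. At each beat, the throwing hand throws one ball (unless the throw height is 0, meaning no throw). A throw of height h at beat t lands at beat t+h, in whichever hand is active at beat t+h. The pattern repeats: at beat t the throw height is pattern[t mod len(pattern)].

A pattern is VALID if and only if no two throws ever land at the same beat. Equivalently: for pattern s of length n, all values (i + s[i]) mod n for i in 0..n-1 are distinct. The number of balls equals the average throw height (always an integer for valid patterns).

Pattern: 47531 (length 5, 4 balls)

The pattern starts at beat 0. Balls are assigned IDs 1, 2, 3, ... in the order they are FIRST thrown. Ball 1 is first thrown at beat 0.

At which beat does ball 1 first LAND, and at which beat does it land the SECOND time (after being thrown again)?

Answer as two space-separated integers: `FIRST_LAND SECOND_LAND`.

Answer: 4 5

Derivation:
Beat 0 (L): throw ball1 h=4 -> lands@4:L; in-air after throw: [b1@4:L]
Beat 1 (R): throw ball2 h=7 -> lands@8:L; in-air after throw: [b1@4:L b2@8:L]
Beat 2 (L): throw ball3 h=5 -> lands@7:R; in-air after throw: [b1@4:L b3@7:R b2@8:L]
Beat 3 (R): throw ball4 h=3 -> lands@6:L; in-air after throw: [b1@4:L b4@6:L b3@7:R b2@8:L]
Beat 4 (L): throw ball1 h=1 -> lands@5:R; in-air after throw: [b1@5:R b4@6:L b3@7:R b2@8:L]
Beat 5 (R): throw ball1 h=4 -> lands@9:R; in-air after throw: [b4@6:L b3@7:R b2@8:L b1@9:R]
Ball 1: thrown@0 h=4 -> first land @4; rethrown@4 h=1 -> second land @5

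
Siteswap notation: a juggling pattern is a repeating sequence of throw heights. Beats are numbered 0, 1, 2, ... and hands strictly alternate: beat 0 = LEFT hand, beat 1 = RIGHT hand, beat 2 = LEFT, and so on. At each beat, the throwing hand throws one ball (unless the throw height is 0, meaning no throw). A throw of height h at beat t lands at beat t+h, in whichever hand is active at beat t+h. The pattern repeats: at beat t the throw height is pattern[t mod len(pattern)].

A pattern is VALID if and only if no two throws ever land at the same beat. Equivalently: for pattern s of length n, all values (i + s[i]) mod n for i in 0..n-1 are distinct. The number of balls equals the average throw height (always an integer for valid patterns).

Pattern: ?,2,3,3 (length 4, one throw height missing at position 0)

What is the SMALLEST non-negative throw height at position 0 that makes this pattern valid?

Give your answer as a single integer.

Answer: 0

Derivation:
i=0: s[i]=? (unknown)
i=1: (1 + 2) mod 4 = 3
i=2: (2 + 3) mod 4 = 1
i=3: (3 + 3) mod 4 = 2
Known residues: [1, 2, 3]; need a permutation of 0..3, so missing residue r = 0
Need (0 + s) mod 4 = 0; smallest s = (0 - 0) mod 4 = 0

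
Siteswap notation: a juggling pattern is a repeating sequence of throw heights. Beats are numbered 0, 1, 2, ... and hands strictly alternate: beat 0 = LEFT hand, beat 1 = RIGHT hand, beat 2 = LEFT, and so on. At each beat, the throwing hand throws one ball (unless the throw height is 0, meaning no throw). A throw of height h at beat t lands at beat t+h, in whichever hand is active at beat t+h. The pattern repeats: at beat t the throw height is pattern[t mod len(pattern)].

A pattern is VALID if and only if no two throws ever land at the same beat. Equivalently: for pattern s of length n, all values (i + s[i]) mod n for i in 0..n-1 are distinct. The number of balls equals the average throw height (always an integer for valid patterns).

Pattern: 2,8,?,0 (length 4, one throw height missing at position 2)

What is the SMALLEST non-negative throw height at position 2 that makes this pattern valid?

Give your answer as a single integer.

i=0: (0 + 2) mod 4 = 2
i=1: (1 + 8) mod 4 = 1
i=2: s[i]=? (unknown)
i=3: (3 + 0) mod 4 = 3
Known residues: [1, 2, 3]; need a permutation of 0..3, so missing residue r = 0
Need (2 + s) mod 4 = 0; smallest s = (0 - 2) mod 4 = 2

Answer: 2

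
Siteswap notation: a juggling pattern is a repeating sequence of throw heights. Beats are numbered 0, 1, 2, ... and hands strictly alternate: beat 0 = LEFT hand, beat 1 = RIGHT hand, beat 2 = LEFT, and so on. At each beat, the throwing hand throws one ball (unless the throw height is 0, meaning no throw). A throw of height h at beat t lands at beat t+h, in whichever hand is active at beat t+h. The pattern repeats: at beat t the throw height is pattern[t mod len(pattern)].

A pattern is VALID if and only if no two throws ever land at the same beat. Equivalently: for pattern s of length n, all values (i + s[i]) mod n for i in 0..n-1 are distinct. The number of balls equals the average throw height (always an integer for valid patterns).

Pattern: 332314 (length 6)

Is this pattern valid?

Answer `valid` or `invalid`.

i=0: (i + s[i]) mod n = (0 + 3) mod 6 = 3
i=1: (i + s[i]) mod n = (1 + 3) mod 6 = 4
i=2: (i + s[i]) mod n = (2 + 2) mod 6 = 4
i=3: (i + s[i]) mod n = (3 + 3) mod 6 = 0
i=4: (i + s[i]) mod n = (4 + 1) mod 6 = 5
i=5: (i + s[i]) mod n = (5 + 4) mod 6 = 3
Residues: [3, 4, 4, 0, 5, 3], distinct: False

Answer: invalid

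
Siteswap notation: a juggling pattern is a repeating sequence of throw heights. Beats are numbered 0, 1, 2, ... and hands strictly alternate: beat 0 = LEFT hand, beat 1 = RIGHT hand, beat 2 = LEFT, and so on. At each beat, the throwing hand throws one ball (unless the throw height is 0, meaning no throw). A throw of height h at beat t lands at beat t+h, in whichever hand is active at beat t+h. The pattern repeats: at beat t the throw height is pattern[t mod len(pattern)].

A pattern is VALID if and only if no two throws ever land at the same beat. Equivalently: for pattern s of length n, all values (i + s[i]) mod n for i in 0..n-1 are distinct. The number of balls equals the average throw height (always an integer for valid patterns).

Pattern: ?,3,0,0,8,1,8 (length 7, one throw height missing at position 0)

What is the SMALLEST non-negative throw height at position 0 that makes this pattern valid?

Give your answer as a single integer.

i=0: s[i]=? (unknown)
i=1: (1 + 3) mod 7 = 4
i=2: (2 + 0) mod 7 = 2
i=3: (3 + 0) mod 7 = 3
i=4: (4 + 8) mod 7 = 5
i=5: (5 + 1) mod 7 = 6
i=6: (6 + 8) mod 7 = 0
Known residues: [0, 2, 3, 4, 5, 6]; need a permutation of 0..6, so missing residue r = 1
Need (0 + s) mod 7 = 1; smallest s = (1 - 0) mod 7 = 1

Answer: 1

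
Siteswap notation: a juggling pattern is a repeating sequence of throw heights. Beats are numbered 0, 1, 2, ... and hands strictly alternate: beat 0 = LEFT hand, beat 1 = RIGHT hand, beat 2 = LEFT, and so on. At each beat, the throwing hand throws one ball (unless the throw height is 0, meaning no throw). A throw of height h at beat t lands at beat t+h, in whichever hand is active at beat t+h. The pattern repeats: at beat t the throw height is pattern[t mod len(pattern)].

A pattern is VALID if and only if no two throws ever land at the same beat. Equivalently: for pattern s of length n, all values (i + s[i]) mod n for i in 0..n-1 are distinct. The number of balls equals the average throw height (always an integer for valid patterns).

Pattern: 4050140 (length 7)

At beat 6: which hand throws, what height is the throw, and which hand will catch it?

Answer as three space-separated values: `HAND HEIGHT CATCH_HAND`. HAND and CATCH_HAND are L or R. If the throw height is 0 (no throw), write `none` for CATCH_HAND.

Beat 6: 6 mod 2 = 0, so hand = L
Throw height = pattern[6 mod 7] = pattern[6] = 0

Answer: L 0 none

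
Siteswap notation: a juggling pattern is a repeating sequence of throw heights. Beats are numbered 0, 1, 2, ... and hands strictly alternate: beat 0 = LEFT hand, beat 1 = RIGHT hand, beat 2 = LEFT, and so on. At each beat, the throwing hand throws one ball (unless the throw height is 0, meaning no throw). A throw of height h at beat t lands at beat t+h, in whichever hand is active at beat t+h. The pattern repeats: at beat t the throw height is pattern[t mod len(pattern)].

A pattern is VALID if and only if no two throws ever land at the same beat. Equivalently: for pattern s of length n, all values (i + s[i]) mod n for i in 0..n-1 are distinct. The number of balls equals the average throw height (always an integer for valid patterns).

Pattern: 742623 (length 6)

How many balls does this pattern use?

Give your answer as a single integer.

Answer: 4

Derivation:
Pattern = [7, 4, 2, 6, 2, 3], length n = 6
  position 0: throw height = 7, running sum = 7
  position 1: throw height = 4, running sum = 11
  position 2: throw height = 2, running sum = 13
  position 3: throw height = 6, running sum = 19
  position 4: throw height = 2, running sum = 21
  position 5: throw height = 3, running sum = 24
Total sum = 24; balls = sum / n = 24 / 6 = 4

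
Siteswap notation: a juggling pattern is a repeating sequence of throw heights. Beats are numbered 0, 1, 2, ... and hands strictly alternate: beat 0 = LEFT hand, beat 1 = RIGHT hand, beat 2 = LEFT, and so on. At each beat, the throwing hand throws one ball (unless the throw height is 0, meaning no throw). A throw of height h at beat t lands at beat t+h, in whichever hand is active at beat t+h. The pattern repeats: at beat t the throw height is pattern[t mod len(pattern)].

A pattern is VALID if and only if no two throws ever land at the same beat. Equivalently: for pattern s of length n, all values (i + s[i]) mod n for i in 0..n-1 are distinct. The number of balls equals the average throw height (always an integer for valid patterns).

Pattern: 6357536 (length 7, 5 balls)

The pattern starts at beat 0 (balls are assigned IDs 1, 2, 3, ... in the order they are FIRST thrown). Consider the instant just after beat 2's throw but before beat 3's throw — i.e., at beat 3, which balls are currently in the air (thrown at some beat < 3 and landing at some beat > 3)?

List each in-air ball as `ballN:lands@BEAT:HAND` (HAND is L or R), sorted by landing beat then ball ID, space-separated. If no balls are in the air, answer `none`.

Beat 0 (L): throw ball1 h=6 -> lands@6:L; in-air after throw: [b1@6:L]
Beat 1 (R): throw ball2 h=3 -> lands@4:L; in-air after throw: [b2@4:L b1@6:L]
Beat 2 (L): throw ball3 h=5 -> lands@7:R; in-air after throw: [b2@4:L b1@6:L b3@7:R]
Beat 3 (R): throw ball4 h=7 -> lands@10:L; in-air after throw: [b2@4:L b1@6:L b3@7:R b4@10:L]

Answer: ball2:lands@4:L ball1:lands@6:L ball3:lands@7:R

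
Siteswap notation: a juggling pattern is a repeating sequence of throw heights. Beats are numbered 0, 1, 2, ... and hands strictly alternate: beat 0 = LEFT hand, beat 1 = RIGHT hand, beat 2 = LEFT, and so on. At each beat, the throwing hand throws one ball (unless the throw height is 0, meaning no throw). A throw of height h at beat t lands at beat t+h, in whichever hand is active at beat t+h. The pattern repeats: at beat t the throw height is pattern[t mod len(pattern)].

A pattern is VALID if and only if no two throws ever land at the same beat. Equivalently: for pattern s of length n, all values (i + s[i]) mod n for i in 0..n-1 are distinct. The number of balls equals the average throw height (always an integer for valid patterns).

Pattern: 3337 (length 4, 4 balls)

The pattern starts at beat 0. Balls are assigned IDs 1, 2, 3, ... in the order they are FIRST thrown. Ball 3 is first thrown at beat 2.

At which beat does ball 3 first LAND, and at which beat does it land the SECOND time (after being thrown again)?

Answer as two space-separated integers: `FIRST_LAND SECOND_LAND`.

Answer: 5 8

Derivation:
Beat 0 (L): throw ball1 h=3 -> lands@3:R; in-air after throw: [b1@3:R]
Beat 1 (R): throw ball2 h=3 -> lands@4:L; in-air after throw: [b1@3:R b2@4:L]
Beat 2 (L): throw ball3 h=3 -> lands@5:R; in-air after throw: [b1@3:R b2@4:L b3@5:R]
Beat 3 (R): throw ball1 h=7 -> lands@10:L; in-air after throw: [b2@4:L b3@5:R b1@10:L]
Beat 4 (L): throw ball2 h=3 -> lands@7:R; in-air after throw: [b3@5:R b2@7:R b1@10:L]
Beat 5 (R): throw ball3 h=3 -> lands@8:L; in-air after throw: [b2@7:R b3@8:L b1@10:L]
Beat 6 (L): throw ball4 h=3 -> lands@9:R; in-air after throw: [b2@7:R b3@8:L b4@9:R b1@10:L]
Beat 7 (R): throw ball2 h=7 -> lands@14:L; in-air after throw: [b3@8:L b4@9:R b1@10:L b2@14:L]
Beat 8 (L): throw ball3 h=3 -> lands@11:R; in-air after throw: [b4@9:R b1@10:L b3@11:R b2@14:L]
Ball 3: thrown@2 h=3 -> first land @5; rethrown@5 h=3 -> second land @8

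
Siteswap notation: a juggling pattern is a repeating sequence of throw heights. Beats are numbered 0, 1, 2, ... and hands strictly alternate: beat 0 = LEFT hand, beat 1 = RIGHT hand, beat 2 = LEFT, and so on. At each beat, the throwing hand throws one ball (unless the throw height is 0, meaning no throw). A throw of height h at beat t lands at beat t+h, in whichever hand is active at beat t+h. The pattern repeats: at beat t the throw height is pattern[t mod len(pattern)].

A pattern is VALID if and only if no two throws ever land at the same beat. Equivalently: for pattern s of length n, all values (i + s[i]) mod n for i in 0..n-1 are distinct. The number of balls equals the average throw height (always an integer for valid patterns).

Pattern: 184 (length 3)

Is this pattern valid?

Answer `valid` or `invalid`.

Answer: invalid

Derivation:
i=0: (i + s[i]) mod n = (0 + 1) mod 3 = 1
i=1: (i + s[i]) mod n = (1 + 8) mod 3 = 0
i=2: (i + s[i]) mod n = (2 + 4) mod 3 = 0
Residues: [1, 0, 0], distinct: False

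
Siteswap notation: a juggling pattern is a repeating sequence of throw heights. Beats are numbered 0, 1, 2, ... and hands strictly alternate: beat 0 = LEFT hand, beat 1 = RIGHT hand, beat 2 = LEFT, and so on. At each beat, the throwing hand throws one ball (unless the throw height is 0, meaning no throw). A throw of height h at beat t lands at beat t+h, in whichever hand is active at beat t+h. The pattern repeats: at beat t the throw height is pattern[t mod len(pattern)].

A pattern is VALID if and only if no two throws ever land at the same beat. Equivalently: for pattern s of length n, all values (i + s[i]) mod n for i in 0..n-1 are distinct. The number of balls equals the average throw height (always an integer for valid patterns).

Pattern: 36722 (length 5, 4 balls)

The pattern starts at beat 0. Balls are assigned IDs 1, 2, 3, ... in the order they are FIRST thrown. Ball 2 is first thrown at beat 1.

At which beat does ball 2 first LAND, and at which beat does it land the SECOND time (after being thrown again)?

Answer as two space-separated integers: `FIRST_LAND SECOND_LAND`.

Beat 0 (L): throw ball1 h=3 -> lands@3:R; in-air after throw: [b1@3:R]
Beat 1 (R): throw ball2 h=6 -> lands@7:R; in-air after throw: [b1@3:R b2@7:R]
Beat 2 (L): throw ball3 h=7 -> lands@9:R; in-air after throw: [b1@3:R b2@7:R b3@9:R]
Beat 3 (R): throw ball1 h=2 -> lands@5:R; in-air after throw: [b1@5:R b2@7:R b3@9:R]
Beat 4 (L): throw ball4 h=2 -> lands@6:L; in-air after throw: [b1@5:R b4@6:L b2@7:R b3@9:R]
Beat 5 (R): throw ball1 h=3 -> lands@8:L; in-air after throw: [b4@6:L b2@7:R b1@8:L b3@9:R]
Beat 6 (L): throw ball4 h=6 -> lands@12:L; in-air after throw: [b2@7:R b1@8:L b3@9:R b4@12:L]
Beat 7 (R): throw ball2 h=7 -> lands@14:L; in-air after throw: [b1@8:L b3@9:R b4@12:L b2@14:L]
Beat 8 (L): throw ball1 h=2 -> lands@10:L; in-air after throw: [b3@9:R b1@10:L b4@12:L b2@14:L]
Beat 9 (R): throw ball3 h=2 -> lands@11:R; in-air after throw: [b1@10:L b3@11:R b4@12:L b2@14:L]
Beat 10 (L): throw ball1 h=3 -> lands@13:R; in-air after throw: [b3@11:R b4@12:L b1@13:R b2@14:L]
Beat 11 (R): throw ball3 h=6 -> lands@17:R; in-air after throw: [b4@12:L b1@13:R b2@14:L b3@17:R]
Beat 12 (L): throw ball4 h=7 -> lands@19:R; in-air after throw: [b1@13:R b2@14:L b3@17:R b4@19:R]
Beat 13 (R): throw ball1 h=2 -> lands@15:R; in-air after throw: [b2@14:L b1@15:R b3@17:R b4@19:R]
Beat 14 (L): throw ball2 h=2 -> lands@16:L; in-air after throw: [b1@15:R b2@16:L b3@17:R b4@19:R]
Ball 2: thrown@1 h=6 -> first land @7; rethrown@7 h=7 -> second land @14

Answer: 7 14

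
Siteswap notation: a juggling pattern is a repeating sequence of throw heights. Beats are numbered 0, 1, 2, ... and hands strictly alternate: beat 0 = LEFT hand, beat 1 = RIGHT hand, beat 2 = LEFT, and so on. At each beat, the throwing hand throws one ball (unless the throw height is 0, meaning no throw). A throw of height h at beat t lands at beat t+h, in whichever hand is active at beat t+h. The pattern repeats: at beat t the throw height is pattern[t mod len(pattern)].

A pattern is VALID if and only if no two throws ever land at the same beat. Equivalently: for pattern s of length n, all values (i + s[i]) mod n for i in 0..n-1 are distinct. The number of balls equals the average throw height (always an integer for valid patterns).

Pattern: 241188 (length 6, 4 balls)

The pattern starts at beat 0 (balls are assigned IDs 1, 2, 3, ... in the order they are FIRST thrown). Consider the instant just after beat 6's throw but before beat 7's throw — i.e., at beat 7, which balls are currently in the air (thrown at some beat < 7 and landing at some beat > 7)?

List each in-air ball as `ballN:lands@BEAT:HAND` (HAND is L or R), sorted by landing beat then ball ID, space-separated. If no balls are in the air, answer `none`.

Beat 0 (L): throw ball1 h=2 -> lands@2:L; in-air after throw: [b1@2:L]
Beat 1 (R): throw ball2 h=4 -> lands@5:R; in-air after throw: [b1@2:L b2@5:R]
Beat 2 (L): throw ball1 h=1 -> lands@3:R; in-air after throw: [b1@3:R b2@5:R]
Beat 3 (R): throw ball1 h=1 -> lands@4:L; in-air after throw: [b1@4:L b2@5:R]
Beat 4 (L): throw ball1 h=8 -> lands@12:L; in-air after throw: [b2@5:R b1@12:L]
Beat 5 (R): throw ball2 h=8 -> lands@13:R; in-air after throw: [b1@12:L b2@13:R]
Beat 6 (L): throw ball3 h=2 -> lands@8:L; in-air after throw: [b3@8:L b1@12:L b2@13:R]
Beat 7 (R): throw ball4 h=4 -> lands@11:R; in-air after throw: [b3@8:L b4@11:R b1@12:L b2@13:R]

Answer: ball3:lands@8:L ball1:lands@12:L ball2:lands@13:R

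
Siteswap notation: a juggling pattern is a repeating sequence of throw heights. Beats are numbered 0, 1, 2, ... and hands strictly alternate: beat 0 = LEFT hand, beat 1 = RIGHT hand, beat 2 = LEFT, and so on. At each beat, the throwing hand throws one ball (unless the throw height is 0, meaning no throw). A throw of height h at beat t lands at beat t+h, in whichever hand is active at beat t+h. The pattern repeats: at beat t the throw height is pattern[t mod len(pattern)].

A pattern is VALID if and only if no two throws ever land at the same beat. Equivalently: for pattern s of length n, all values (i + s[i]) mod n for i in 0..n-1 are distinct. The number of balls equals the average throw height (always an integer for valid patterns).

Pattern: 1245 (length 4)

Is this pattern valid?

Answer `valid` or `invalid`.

i=0: (i + s[i]) mod n = (0 + 1) mod 4 = 1
i=1: (i + s[i]) mod n = (1 + 2) mod 4 = 3
i=2: (i + s[i]) mod n = (2 + 4) mod 4 = 2
i=3: (i + s[i]) mod n = (3 + 5) mod 4 = 0
Residues: [1, 3, 2, 0], distinct: True

Answer: valid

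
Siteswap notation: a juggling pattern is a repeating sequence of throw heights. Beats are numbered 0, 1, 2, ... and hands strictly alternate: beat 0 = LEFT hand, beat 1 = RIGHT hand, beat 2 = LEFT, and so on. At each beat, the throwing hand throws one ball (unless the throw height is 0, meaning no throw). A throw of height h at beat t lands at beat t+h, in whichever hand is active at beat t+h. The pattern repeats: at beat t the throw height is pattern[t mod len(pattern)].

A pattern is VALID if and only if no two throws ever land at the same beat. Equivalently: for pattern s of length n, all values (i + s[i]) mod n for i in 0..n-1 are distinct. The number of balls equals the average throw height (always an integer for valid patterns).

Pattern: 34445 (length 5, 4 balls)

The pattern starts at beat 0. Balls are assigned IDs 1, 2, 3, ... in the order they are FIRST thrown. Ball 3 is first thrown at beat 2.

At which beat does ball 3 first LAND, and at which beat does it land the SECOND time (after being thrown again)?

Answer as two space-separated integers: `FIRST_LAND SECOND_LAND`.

Beat 0 (L): throw ball1 h=3 -> lands@3:R; in-air after throw: [b1@3:R]
Beat 1 (R): throw ball2 h=4 -> lands@5:R; in-air after throw: [b1@3:R b2@5:R]
Beat 2 (L): throw ball3 h=4 -> lands@6:L; in-air after throw: [b1@3:R b2@5:R b3@6:L]
Beat 3 (R): throw ball1 h=4 -> lands@7:R; in-air after throw: [b2@5:R b3@6:L b1@7:R]
Beat 4 (L): throw ball4 h=5 -> lands@9:R; in-air after throw: [b2@5:R b3@6:L b1@7:R b4@9:R]
Beat 5 (R): throw ball2 h=3 -> lands@8:L; in-air after throw: [b3@6:L b1@7:R b2@8:L b4@9:R]
Beat 6 (L): throw ball3 h=4 -> lands@10:L; in-air after throw: [b1@7:R b2@8:L b4@9:R b3@10:L]
Beat 7 (R): throw ball1 h=4 -> lands@11:R; in-air after throw: [b2@8:L b4@9:R b3@10:L b1@11:R]
Beat 8 (L): throw ball2 h=4 -> lands@12:L; in-air after throw: [b4@9:R b3@10:L b1@11:R b2@12:L]
Beat 9 (R): throw ball4 h=5 -> lands@14:L; in-air after throw: [b3@10:L b1@11:R b2@12:L b4@14:L]
Beat 10 (L): throw ball3 h=3 -> lands@13:R; in-air after throw: [b1@11:R b2@12:L b3@13:R b4@14:L]
Ball 3: thrown@2 h=4 -> first land @6; rethrown@6 h=4 -> second land @10

Answer: 6 10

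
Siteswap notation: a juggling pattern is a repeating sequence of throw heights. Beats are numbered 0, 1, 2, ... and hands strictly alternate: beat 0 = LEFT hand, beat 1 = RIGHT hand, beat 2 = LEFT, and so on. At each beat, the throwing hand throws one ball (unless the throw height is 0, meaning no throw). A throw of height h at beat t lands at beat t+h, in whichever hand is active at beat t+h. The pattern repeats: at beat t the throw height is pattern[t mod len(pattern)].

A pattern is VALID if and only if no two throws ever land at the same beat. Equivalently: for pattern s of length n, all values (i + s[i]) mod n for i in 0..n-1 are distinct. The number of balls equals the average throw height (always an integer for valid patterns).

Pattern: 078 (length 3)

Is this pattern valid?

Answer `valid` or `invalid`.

i=0: (i + s[i]) mod n = (0 + 0) mod 3 = 0
i=1: (i + s[i]) mod n = (1 + 7) mod 3 = 2
i=2: (i + s[i]) mod n = (2 + 8) mod 3 = 1
Residues: [0, 2, 1], distinct: True

Answer: valid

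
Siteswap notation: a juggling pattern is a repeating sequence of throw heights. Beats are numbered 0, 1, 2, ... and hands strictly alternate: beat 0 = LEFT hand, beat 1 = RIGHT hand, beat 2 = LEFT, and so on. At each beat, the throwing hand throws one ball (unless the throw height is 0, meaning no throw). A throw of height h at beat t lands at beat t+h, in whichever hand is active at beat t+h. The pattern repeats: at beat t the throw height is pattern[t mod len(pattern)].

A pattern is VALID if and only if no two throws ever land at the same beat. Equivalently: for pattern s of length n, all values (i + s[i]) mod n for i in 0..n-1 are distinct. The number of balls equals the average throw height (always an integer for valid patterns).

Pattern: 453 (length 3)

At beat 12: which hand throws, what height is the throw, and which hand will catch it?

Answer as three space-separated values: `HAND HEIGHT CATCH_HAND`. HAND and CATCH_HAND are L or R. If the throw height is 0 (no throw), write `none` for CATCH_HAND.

Beat 12: 12 mod 2 = 0, so hand = L
Throw height = pattern[12 mod 3] = pattern[0] = 4
Lands at beat 12+4=16, 16 mod 2 = 0, so catch hand = L

Answer: L 4 L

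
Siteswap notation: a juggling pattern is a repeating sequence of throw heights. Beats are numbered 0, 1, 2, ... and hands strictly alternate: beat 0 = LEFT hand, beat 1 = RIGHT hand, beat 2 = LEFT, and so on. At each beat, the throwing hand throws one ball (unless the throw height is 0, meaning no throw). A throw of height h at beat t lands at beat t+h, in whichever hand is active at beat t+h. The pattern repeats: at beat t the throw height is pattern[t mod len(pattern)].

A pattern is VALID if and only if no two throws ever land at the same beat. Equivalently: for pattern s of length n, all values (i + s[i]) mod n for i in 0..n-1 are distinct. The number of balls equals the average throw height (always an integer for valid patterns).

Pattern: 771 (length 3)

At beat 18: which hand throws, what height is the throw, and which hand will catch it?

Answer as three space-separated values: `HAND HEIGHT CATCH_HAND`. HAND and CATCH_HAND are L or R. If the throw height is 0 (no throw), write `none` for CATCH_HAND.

Answer: L 7 R

Derivation:
Beat 18: 18 mod 2 = 0, so hand = L
Throw height = pattern[18 mod 3] = pattern[0] = 7
Lands at beat 18+7=25, 25 mod 2 = 1, so catch hand = R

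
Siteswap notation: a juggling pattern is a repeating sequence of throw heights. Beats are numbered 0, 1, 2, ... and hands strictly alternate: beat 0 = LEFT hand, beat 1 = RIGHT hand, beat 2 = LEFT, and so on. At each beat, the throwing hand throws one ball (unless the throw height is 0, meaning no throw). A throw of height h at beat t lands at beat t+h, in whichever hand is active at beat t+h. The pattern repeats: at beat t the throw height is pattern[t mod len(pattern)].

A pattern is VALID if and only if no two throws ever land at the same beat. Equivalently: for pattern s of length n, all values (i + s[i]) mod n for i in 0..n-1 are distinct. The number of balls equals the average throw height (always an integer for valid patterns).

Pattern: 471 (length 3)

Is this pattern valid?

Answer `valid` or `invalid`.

Answer: valid

Derivation:
i=0: (i + s[i]) mod n = (0 + 4) mod 3 = 1
i=1: (i + s[i]) mod n = (1 + 7) mod 3 = 2
i=2: (i + s[i]) mod n = (2 + 1) mod 3 = 0
Residues: [1, 2, 0], distinct: True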